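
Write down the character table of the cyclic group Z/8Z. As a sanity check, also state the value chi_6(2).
Character table of Z/8Z (irreps indexed chi_0,...,chi_7 with chi_k(m) = zeta_8^(k*m), zeta_8 = exp(2*pi*i/8)):
  irrep \ class  {0} (size 1)  {1} (size 1)    {2} (size 1)  {3} (size 1)    {4} (size 1)  {5} (size 1)    {6} (size 1)  {7} (size 1)  
  chi_0          1             1               1             1               1             1               1             1             
  chi_1          1             exp(I*pi/4)     I             exp(3*I*pi/4)   -1            exp(-3*I*pi/4)  -I            exp(-I*pi/4)  
  chi_2          1             I               -1            -I              1             I               -1            -I            
  chi_3          1             exp(3*I*pi/4)   -I            exp(I*pi/4)     -1            exp(-I*pi/4)    I             exp(-3*I*pi/4)
  chi_4          1             -1              1             -1              1             -1              1             -1            
  chi_5          1             exp(-3*I*pi/4)  I             exp(-I*pi/4)    -1            exp(I*pi/4)     -I            exp(3*I*pi/4) 
  chi_6          1             -I              -1            I               1             -I              -1            I             
  chi_7          1             exp(-I*pi/4)    -I            exp(-3*I*pi/4)  -1            exp(3*I*pi/4)   I             exp(I*pi/4)   

Spot check: chi_6(2) = zeta_8^(6*2) = zeta_8^12 = -1.

Proof sketch: Z/8Z is abelian, so all 8 irreducible complex representations are 1-dimensional. They are given by chi_k(m) = zeta_8^(k*m) for k = 0,...,7. Row orthogonality: sum_m chi_k(m) conj(chi_l(m)) = 8 * [k = l].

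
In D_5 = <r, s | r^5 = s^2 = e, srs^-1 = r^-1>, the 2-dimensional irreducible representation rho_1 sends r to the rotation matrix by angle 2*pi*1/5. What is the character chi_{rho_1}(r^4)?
chi_{rho_1}(r^4) = 2*cos(2*pi*1*4/5) = -1/2 + sqrt(5)/2

Derivation: rho_1(r^4) is rotation by angle 2*pi*1*4/5, whose trace is 2*cos(2*pi*1*4/5) = -1/2 + sqrt(5)/2.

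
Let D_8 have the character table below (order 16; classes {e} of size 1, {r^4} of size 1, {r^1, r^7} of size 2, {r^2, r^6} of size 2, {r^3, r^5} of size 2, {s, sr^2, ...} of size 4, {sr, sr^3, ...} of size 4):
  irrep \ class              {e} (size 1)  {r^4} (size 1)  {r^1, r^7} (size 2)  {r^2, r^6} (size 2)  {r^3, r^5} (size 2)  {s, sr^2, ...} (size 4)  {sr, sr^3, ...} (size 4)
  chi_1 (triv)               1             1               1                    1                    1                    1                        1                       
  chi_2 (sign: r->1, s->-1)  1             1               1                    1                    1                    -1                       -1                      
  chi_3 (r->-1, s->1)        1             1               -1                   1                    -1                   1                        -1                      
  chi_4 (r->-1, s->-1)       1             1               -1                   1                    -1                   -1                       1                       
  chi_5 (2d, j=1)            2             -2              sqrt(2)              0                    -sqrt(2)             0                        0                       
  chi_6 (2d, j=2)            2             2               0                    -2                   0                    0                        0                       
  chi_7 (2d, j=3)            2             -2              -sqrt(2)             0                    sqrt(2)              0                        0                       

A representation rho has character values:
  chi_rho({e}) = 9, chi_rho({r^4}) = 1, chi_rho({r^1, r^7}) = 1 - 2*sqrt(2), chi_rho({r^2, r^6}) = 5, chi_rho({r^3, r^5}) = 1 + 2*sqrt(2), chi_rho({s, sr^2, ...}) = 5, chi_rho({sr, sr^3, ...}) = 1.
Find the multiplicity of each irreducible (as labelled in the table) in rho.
Multiplicities: chi_1: 3, chi_2: 0, chi_3: 2, chi_4: 0, chi_5: 0, chi_6: 0, chi_7: 2.

Use <chi_rho, chi> = (1/|G|) sum_C |C| * chi_rho(C) * conj(chi(C)) with |G| = 16 for each irreducible chi in the table:
  <chi_rho, chi_1> = (1/16)[1*(9)*conj(1) + 1*(1)*conj(1) + 2*(1 - 2*sqrt(2))*conj(1) + 2*(5)*conj(1) + 2*(1 + 2*sqrt(2))*conj(1) + 4*(5)*conj(1) + 4*(1)*conj(1)]
      = (1/16)[(9) + (1) + (2 - 4*sqrt(2)) + (10) + (2 + 4*sqrt(2)) + (20) + (4)] = 48/16 = 3
  <chi_rho, chi_2> = (1/16)[1*(9)*conj(1) + 1*(1)*conj(1) + 2*(1 - 2*sqrt(2))*conj(1) + 2*(5)*conj(1) + 2*(1 + 2*sqrt(2))*conj(1) + 4*(5)*conj(-1) + 4*(1)*conj(-1)]
      = (1/16)[(9) + (1) + (2 - 4*sqrt(2)) + (10) + (2 + 4*sqrt(2)) + (-20) + (-4)] = 0/16 = 0
  <chi_rho, chi_3> = (1/16)[1*(9)*conj(1) + 1*(1)*conj(1) + 2*(1 - 2*sqrt(2))*conj(-1) + 2*(5)*conj(1) + 2*(1 + 2*sqrt(2))*conj(-1) + 4*(5)*conj(1) + 4*(1)*conj(-1)]
      = (1/16)[(9) + (1) + (-2 + 4*sqrt(2)) + (10) + (-4*sqrt(2) - 2) + (20) + (-4)] = 32/16 = 2
  <chi_rho, chi_4> = (1/16)[1*(9)*conj(1) + 1*(1)*conj(1) + 2*(1 - 2*sqrt(2))*conj(-1) + 2*(5)*conj(1) + 2*(1 + 2*sqrt(2))*conj(-1) + 4*(5)*conj(-1) + 4*(1)*conj(1)]
      = (1/16)[(9) + (1) + (-2 + 4*sqrt(2)) + (10) + (-4*sqrt(2) - 2) + (-20) + (4)] = 0/16 = 0
  <chi_rho, chi_5> = (1/16)[1*(9)*conj(2) + 1*(1)*conj(-2) + 2*(1 - 2*sqrt(2))*conj(sqrt(2)) + 2*(5)*conj(0) + 2*(1 + 2*sqrt(2))*conj(-sqrt(2)) + 4*(5)*conj(0) + 4*(1)*conj(0)]
      = (1/16)[(18) + (-2) + (-8 + 2*sqrt(2)) + (0) + (-8 - 2*sqrt(2)) + (0) + (0)] = 0/16 = 0
  <chi_rho, chi_6> = (1/16)[1*(9)*conj(2) + 1*(1)*conj(2) + 2*(1 - 2*sqrt(2))*conj(0) + 2*(5)*conj(-2) + 2*(1 + 2*sqrt(2))*conj(0) + 4*(5)*conj(0) + 4*(1)*conj(0)]
      = (1/16)[(18) + (2) + (0) + (-20) + (0) + (0) + (0)] = 0/16 = 0
  <chi_rho, chi_7> = (1/16)[1*(9)*conj(2) + 1*(1)*conj(-2) + 2*(1 - 2*sqrt(2))*conj(-sqrt(2)) + 2*(5)*conj(0) + 2*(1 + 2*sqrt(2))*conj(sqrt(2)) + 4*(5)*conj(0) + 4*(1)*conj(0)]
      = (1/16)[(18) + (-2) + (8 - 2*sqrt(2)) + (0) + (2*sqrt(2) + 8) + (0) + (0)] = 32/16 = 2
Dimension check: dim(rho) = sum (mult * dim) = 3*1 + 0*1 + 2*1 + 0*1 + 0*2 + 0*2 + 2*2 = 9 = chi_rho(e) = 9.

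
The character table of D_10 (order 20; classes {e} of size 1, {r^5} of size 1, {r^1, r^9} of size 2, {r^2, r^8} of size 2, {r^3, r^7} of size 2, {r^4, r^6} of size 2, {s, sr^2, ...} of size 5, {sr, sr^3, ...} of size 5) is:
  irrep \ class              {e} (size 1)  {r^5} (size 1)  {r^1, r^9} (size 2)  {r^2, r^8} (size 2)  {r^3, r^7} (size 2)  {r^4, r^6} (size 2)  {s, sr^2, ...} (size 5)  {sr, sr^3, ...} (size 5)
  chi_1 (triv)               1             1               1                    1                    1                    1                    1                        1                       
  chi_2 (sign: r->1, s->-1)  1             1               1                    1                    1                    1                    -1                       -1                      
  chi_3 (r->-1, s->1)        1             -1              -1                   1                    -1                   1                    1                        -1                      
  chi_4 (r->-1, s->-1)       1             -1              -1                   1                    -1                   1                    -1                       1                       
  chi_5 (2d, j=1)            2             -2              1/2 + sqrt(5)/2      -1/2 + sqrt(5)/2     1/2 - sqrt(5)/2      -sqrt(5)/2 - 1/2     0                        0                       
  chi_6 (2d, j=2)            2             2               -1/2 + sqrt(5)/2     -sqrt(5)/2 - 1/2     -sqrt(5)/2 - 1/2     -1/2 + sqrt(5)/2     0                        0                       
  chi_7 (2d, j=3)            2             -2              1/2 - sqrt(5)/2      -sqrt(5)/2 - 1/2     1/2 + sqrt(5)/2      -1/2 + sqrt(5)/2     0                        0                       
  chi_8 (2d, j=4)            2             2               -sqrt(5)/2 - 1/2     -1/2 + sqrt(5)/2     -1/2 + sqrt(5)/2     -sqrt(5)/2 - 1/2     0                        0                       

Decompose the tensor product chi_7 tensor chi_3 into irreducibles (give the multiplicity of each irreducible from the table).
chi_7 tensor chi_3 = chi_6 (all other irreducibles have multiplicity 0).

The character of a tensor product is the pointwise product (chi_7 * chi_3)(C) = chi_7(C) * chi_3(C):
  {e}: (2)*(1), {r^5}: (-2)*(-1), {r^1, r^9}: (1/2 - sqrt(5)/2)*(-1), {r^2, r^8}: (-sqrt(5)/2 - 1/2)*(1), {r^3, r^7}: (1/2 + sqrt(5)/2)*(-1), {r^4, r^6}: (-1/2 + sqrt(5)/2)*(1), {s, sr^2, ...}: (0)*(1), {sr, sr^3, ...}: (0)*(-1)
so (chi_7 * chi_3) takes values
  {e} -> 2, {r^5} -> 2, {r^1, r^9} -> -1/2 + sqrt(5)/2, {r^2, r^8} -> -sqrt(5)/2 - 1/2, {r^3, r^7} -> -sqrt(5)/2 - 1/2, {r^4, r^6} -> -1/2 + sqrt(5)/2, {s, sr^2, ...} -> 0, {sr, sr^3, ...} -> 0.
Now take the inner product of this character with each irreducible chi from the table, <chi_7*chi_3, chi> = (1/20) sum_C |C| (chi_7*chi_3)(C) conj(chi(C)):
  <chi_7*chi_3, chi_1> = (1/20)[1*(2)*conj(1) + 1*(2)*conj(1) + 2*(-1/2 + sqrt(5)/2)*conj(1) + 2*(-sqrt(5)/2 - 1/2)*conj(1) + 2*(-sqrt(5)/2 - 1/2)*conj(1) + 2*(-1/2 + sqrt(5)/2)*conj(1) + 5*(0)*conj(1) + 5*(0)*conj(1)]
      = (1/20)[(2) + (2) + (-1 + sqrt(5)) + (-sqrt(5) - 1) + (-sqrt(5) - 1) + (-1 + sqrt(5)) + (0) + (0)] = 0/20 = 0
  <chi_7*chi_3, chi_2> = (1/20)[1*(2)*conj(1) + 1*(2)*conj(1) + 2*(-1/2 + sqrt(5)/2)*conj(1) + 2*(-sqrt(5)/2 - 1/2)*conj(1) + 2*(-sqrt(5)/2 - 1/2)*conj(1) + 2*(-1/2 + sqrt(5)/2)*conj(1) + 5*(0)*conj(-1) + 5*(0)*conj(-1)]
      = (1/20)[(2) + (2) + (-1 + sqrt(5)) + (-sqrt(5) - 1) + (-sqrt(5) - 1) + (-1 + sqrt(5)) + (0) + (0)] = 0/20 = 0
  <chi_7*chi_3, chi_3> = (1/20)[1*(2)*conj(1) + 1*(2)*conj(-1) + 2*(-1/2 + sqrt(5)/2)*conj(-1) + 2*(-sqrt(5)/2 - 1/2)*conj(1) + 2*(-sqrt(5)/2 - 1/2)*conj(-1) + 2*(-1/2 + sqrt(5)/2)*conj(1) + 5*(0)*conj(1) + 5*(0)*conj(-1)]
      = (1/20)[(2) + (-2) + (1 - sqrt(5)) + (-sqrt(5) - 1) + (1 + sqrt(5)) + (-1 + sqrt(5)) + (0) + (0)] = 0/20 = 0
  <chi_7*chi_3, chi_4> = (1/20)[1*(2)*conj(1) + 1*(2)*conj(-1) + 2*(-1/2 + sqrt(5)/2)*conj(-1) + 2*(-sqrt(5)/2 - 1/2)*conj(1) + 2*(-sqrt(5)/2 - 1/2)*conj(-1) + 2*(-1/2 + sqrt(5)/2)*conj(1) + 5*(0)*conj(-1) + 5*(0)*conj(1)]
      = (1/20)[(2) + (-2) + (1 - sqrt(5)) + (-sqrt(5) - 1) + (1 + sqrt(5)) + (-1 + sqrt(5)) + (0) + (0)] = 0/20 = 0
  <chi_7*chi_3, chi_5> = (1/20)[1*(2)*conj(2) + 1*(2)*conj(-2) + 2*(-1/2 + sqrt(5)/2)*conj(1/2 + sqrt(5)/2) + 2*(-sqrt(5)/2 - 1/2)*conj(-1/2 + sqrt(5)/2) + 2*(-sqrt(5)/2 - 1/2)*conj(1/2 - sqrt(5)/2) + 2*(-1/2 + sqrt(5)/2)*conj(-sqrt(5)/2 - 1/2) + 5*(0)*conj(0) + 5*(0)*conj(0)]
      = (1/20)[(4) + (-4) + (2) + (-2) + (2) + (-2) + (0) + (0)] = 0/20 = 0
  <chi_7*chi_3, chi_6> = (1/20)[1*(2)*conj(2) + 1*(2)*conj(2) + 2*(-1/2 + sqrt(5)/2)*conj(-1/2 + sqrt(5)/2) + 2*(-sqrt(5)/2 - 1/2)*conj(-sqrt(5)/2 - 1/2) + 2*(-sqrt(5)/2 - 1/2)*conj(-sqrt(5)/2 - 1/2) + 2*(-1/2 + sqrt(5)/2)*conj(-1/2 + sqrt(5)/2) + 5*(0)*conj(0) + 5*(0)*conj(0)]
      = (1/20)[(4) + (4) + (3 - sqrt(5)) + (sqrt(5) + 3) + (sqrt(5) + 3) + (3 - sqrt(5)) + (0) + (0)] = 20/20 = 1
  <chi_7*chi_3, chi_7> = (1/20)[1*(2)*conj(2) + 1*(2)*conj(-2) + 2*(-1/2 + sqrt(5)/2)*conj(1/2 - sqrt(5)/2) + 2*(-sqrt(5)/2 - 1/2)*conj(-sqrt(5)/2 - 1/2) + 2*(-sqrt(5)/2 - 1/2)*conj(1/2 + sqrt(5)/2) + 2*(-1/2 + sqrt(5)/2)*conj(-1/2 + sqrt(5)/2) + 5*(0)*conj(0) + 5*(0)*conj(0)]
      = (1/20)[(4) + (-4) + (-3 + sqrt(5)) + (sqrt(5) + 3) + (-3 - sqrt(5)) + (3 - sqrt(5)) + (0) + (0)] = 0/20 = 0
  <chi_7*chi_3, chi_8> = (1/20)[1*(2)*conj(2) + 1*(2)*conj(2) + 2*(-1/2 + sqrt(5)/2)*conj(-sqrt(5)/2 - 1/2) + 2*(-sqrt(5)/2 - 1/2)*conj(-1/2 + sqrt(5)/2) + 2*(-sqrt(5)/2 - 1/2)*conj(-1/2 + sqrt(5)/2) + 2*(-1/2 + sqrt(5)/2)*conj(-sqrt(5)/2 - 1/2) + 5*(0)*conj(0) + 5*(0)*conj(0)]
      = (1/20)[(4) + (4) + (-2) + (-2) + (-2) + (-2) + (0) + (0)] = 0/20 = 0
Hence the multiplicities are chi_6: 1. Dimension check: dim(chi_7)*dim(chi_3) = 2*1 = 2 and sum (mult * dim) = 1*2 = 2.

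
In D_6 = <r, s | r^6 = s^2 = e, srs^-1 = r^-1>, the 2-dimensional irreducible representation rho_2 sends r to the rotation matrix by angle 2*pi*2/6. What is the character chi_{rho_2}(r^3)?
chi_{rho_2}(r^3) = 2*cos(2*pi*2*3/6) = 2

Working: rho_2(r^3) is rotation by angle 2*pi*2*3/6, whose trace is 2*cos(2*pi*2*3/6) = 2.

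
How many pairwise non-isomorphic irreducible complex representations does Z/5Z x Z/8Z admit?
40

Reasoning: The number of irreducible complex representations of a finite group equals its number of conjugacy classes. Z/5Z x Z/8Z is abelian of order 40, so every element is its own conjugacy class: 40 classes, so Z/5Z x Z/8Z (order 40) has exactly 40 irreducible complex representations.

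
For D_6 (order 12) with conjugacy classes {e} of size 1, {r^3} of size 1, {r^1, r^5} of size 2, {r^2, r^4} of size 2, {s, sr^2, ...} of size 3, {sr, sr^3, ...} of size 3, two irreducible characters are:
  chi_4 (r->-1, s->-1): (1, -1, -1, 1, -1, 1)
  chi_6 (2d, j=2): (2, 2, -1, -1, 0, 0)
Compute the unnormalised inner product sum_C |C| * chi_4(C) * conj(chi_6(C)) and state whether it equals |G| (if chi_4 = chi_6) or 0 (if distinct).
Sum = 0; so <chi_4, chi_6> = 0 (distinct irreducibles are orthogonal).

Justification: Compute term by term over conjugacy classes (|C| * chi_4(C) * conj(chi_6(C))):
  1*(1)*conj(2) + 1*(-1)*conj(2) + 2*(-1)*conj(-1) + 2*(1)*conj(-1) + 3*(-1)*conj(0) + 3*(1)*conj(0)
  = (2) + (-2) + (2) + (-2) + (0) + (0)
  = 0.
Dividing by |G| = 12 gives 0/12 = 0, matching the row-orthogonality relation <chi_4, chi_6> = [chi_4 = chi_6].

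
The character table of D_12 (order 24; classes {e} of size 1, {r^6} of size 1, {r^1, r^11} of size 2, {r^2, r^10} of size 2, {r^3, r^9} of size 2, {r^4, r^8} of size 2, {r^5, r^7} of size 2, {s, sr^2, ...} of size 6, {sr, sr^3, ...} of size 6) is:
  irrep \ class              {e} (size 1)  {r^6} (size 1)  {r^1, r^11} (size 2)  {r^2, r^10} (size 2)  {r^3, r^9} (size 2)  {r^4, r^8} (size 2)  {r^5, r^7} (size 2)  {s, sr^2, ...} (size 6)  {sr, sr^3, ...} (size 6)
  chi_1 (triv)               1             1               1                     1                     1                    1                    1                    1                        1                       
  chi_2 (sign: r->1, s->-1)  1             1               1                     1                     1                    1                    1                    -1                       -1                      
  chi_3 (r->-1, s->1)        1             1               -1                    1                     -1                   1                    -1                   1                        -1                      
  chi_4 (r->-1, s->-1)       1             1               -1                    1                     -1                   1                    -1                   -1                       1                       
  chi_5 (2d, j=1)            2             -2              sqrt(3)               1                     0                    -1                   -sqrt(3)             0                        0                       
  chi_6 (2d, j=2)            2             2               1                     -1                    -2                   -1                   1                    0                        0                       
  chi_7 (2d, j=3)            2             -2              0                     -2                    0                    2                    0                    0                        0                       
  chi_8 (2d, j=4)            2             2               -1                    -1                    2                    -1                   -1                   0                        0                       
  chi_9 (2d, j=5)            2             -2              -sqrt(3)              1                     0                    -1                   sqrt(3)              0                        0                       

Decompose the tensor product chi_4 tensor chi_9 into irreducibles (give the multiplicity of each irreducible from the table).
chi_4 tensor chi_9 = chi_5 (all other irreducibles have multiplicity 0).

Derivation: The character of a tensor product is the pointwise product (chi_4 * chi_9)(C) = chi_4(C) * chi_9(C):
  {e}: (1)*(2), {r^6}: (1)*(-2), {r^1, r^11}: (-1)*(-sqrt(3)), {r^2, r^10}: (1)*(1), {r^3, r^9}: (-1)*(0), {r^4, r^8}: (1)*(-1), {r^5, r^7}: (-1)*(sqrt(3)), {s, sr^2, ...}: (-1)*(0), {sr, sr^3, ...}: (1)*(0)
so (chi_4 * chi_9) takes values
  {e} -> 2, {r^6} -> -2, {r^1, r^11} -> sqrt(3), {r^2, r^10} -> 1, {r^3, r^9} -> 0, {r^4, r^8} -> -1, {r^5, r^7} -> -sqrt(3), {s, sr^2, ...} -> 0, {sr, sr^3, ...} -> 0.
Now take the inner product of this character with each irreducible chi from the table, <chi_4*chi_9, chi> = (1/24) sum_C |C| (chi_4*chi_9)(C) conj(chi(C)):
  <chi_4*chi_9, chi_1> = (1/24)[1*(2)*conj(1) + 1*(-2)*conj(1) + 2*(sqrt(3))*conj(1) + 2*(1)*conj(1) + 2*(0)*conj(1) + 2*(-1)*conj(1) + 2*(-sqrt(3))*conj(1) + 6*(0)*conj(1) + 6*(0)*conj(1)]
      = (1/24)[(2) + (-2) + (2*sqrt(3)) + (2) + (0) + (-2) + (-2*sqrt(3)) + (0) + (0)] = 0/24 = 0
  <chi_4*chi_9, chi_2> = (1/24)[1*(2)*conj(1) + 1*(-2)*conj(1) + 2*(sqrt(3))*conj(1) + 2*(1)*conj(1) + 2*(0)*conj(1) + 2*(-1)*conj(1) + 2*(-sqrt(3))*conj(1) + 6*(0)*conj(-1) + 6*(0)*conj(-1)]
      = (1/24)[(2) + (-2) + (2*sqrt(3)) + (2) + (0) + (-2) + (-2*sqrt(3)) + (0) + (0)] = 0/24 = 0
  <chi_4*chi_9, chi_3> = (1/24)[1*(2)*conj(1) + 1*(-2)*conj(1) + 2*(sqrt(3))*conj(-1) + 2*(1)*conj(1) + 2*(0)*conj(-1) + 2*(-1)*conj(1) + 2*(-sqrt(3))*conj(-1) + 6*(0)*conj(1) + 6*(0)*conj(-1)]
      = (1/24)[(2) + (-2) + (-2*sqrt(3)) + (2) + (0) + (-2) + (2*sqrt(3)) + (0) + (0)] = 0/24 = 0
  <chi_4*chi_9, chi_4> = (1/24)[1*(2)*conj(1) + 1*(-2)*conj(1) + 2*(sqrt(3))*conj(-1) + 2*(1)*conj(1) + 2*(0)*conj(-1) + 2*(-1)*conj(1) + 2*(-sqrt(3))*conj(-1) + 6*(0)*conj(-1) + 6*(0)*conj(1)]
      = (1/24)[(2) + (-2) + (-2*sqrt(3)) + (2) + (0) + (-2) + (2*sqrt(3)) + (0) + (0)] = 0/24 = 0
  <chi_4*chi_9, chi_5> = (1/24)[1*(2)*conj(2) + 1*(-2)*conj(-2) + 2*(sqrt(3))*conj(sqrt(3)) + 2*(1)*conj(1) + 2*(0)*conj(0) + 2*(-1)*conj(-1) + 2*(-sqrt(3))*conj(-sqrt(3)) + 6*(0)*conj(0) + 6*(0)*conj(0)]
      = (1/24)[(4) + (4) + (6) + (2) + (0) + (2) + (6) + (0) + (0)] = 24/24 = 1
  <chi_4*chi_9, chi_6> = (1/24)[1*(2)*conj(2) + 1*(-2)*conj(2) + 2*(sqrt(3))*conj(1) + 2*(1)*conj(-1) + 2*(0)*conj(-2) + 2*(-1)*conj(-1) + 2*(-sqrt(3))*conj(1) + 6*(0)*conj(0) + 6*(0)*conj(0)]
      = (1/24)[(4) + (-4) + (2*sqrt(3)) + (-2) + (0) + (2) + (-2*sqrt(3)) + (0) + (0)] = 0/24 = 0
  <chi_4*chi_9, chi_7> = (1/24)[1*(2)*conj(2) + 1*(-2)*conj(-2) + 2*(sqrt(3))*conj(0) + 2*(1)*conj(-2) + 2*(0)*conj(0) + 2*(-1)*conj(2) + 2*(-sqrt(3))*conj(0) + 6*(0)*conj(0) + 6*(0)*conj(0)]
      = (1/24)[(4) + (4) + (0) + (-4) + (0) + (-4) + (0) + (0) + (0)] = 0/24 = 0
  <chi_4*chi_9, chi_8> = (1/24)[1*(2)*conj(2) + 1*(-2)*conj(2) + 2*(sqrt(3))*conj(-1) + 2*(1)*conj(-1) + 2*(0)*conj(2) + 2*(-1)*conj(-1) + 2*(-sqrt(3))*conj(-1) + 6*(0)*conj(0) + 6*(0)*conj(0)]
      = (1/24)[(4) + (-4) + (-2*sqrt(3)) + (-2) + (0) + (2) + (2*sqrt(3)) + (0) + (0)] = 0/24 = 0
  <chi_4*chi_9, chi_9> = (1/24)[1*(2)*conj(2) + 1*(-2)*conj(-2) + 2*(sqrt(3))*conj(-sqrt(3)) + 2*(1)*conj(1) + 2*(0)*conj(0) + 2*(-1)*conj(-1) + 2*(-sqrt(3))*conj(sqrt(3)) + 6*(0)*conj(0) + 6*(0)*conj(0)]
      = (1/24)[(4) + (4) + (-6) + (2) + (0) + (2) + (-6) + (0) + (0)] = 0/24 = 0
Hence the multiplicities are chi_5: 1. Dimension check: dim(chi_4)*dim(chi_9) = 1*2 = 2 and sum (mult * dim) = 1*2 = 2.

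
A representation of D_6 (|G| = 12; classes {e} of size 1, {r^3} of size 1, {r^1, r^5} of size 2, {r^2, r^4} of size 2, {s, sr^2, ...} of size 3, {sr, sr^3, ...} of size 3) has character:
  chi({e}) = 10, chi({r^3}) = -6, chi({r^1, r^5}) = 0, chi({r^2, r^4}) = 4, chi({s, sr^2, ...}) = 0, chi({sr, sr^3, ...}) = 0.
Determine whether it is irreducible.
Not irreducible (reducible): <chi, chi> = 14 > 1.

Argument: <chi, chi> = (1/|G|) sum_C |C| * |chi(C)|^2 = (1/12)[1*|10|^2 + 1*|-6|^2 + 2*|0|^2 + 2*|4|^2 + 3*|0|^2 + 3*|0|^2]
  = (1/12)[(100) + (36) + (0) + (32) + (0) + (0)] = 168/12 = 14.
A character is irreducible iff <chi, chi> = 1, so this representation is reducible.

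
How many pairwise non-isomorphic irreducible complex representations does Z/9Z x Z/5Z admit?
45

Argument: The number of irreducible complex representations of a finite group equals its number of conjugacy classes. Z/9Z x Z/5Z is abelian of order 45, so every element is its own conjugacy class: 45 classes, so Z/9Z x Z/5Z (order 45) has exactly 45 irreducible complex representations.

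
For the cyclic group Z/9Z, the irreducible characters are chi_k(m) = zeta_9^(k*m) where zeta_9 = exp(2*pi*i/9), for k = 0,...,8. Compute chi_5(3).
chi_5(3) = zeta_9^15 = exp(-2*I*pi/3)

Proof sketch: chi_5(3) = zeta_9^(5*3) = zeta_9^15. Since zeta_9^9 = 1, this equals zeta_9^6 = exp(2*pi*i*6/9) = exp(-2*I*pi/3).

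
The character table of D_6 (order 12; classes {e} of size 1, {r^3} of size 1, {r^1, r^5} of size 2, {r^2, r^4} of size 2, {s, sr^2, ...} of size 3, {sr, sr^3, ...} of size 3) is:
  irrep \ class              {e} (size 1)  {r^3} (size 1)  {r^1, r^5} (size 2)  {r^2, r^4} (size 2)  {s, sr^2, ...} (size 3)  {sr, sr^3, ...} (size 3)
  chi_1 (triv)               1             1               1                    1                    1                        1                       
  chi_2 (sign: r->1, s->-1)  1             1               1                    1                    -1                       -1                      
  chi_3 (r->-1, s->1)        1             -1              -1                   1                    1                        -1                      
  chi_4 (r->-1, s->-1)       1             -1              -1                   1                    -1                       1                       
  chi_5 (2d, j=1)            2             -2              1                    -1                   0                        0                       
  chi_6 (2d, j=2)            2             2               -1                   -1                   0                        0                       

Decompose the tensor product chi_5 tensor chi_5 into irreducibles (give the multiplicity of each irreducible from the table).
chi_5 tensor chi_5 = chi_1 + chi_2 + chi_6 (all other irreducibles have multiplicity 0).

Proof sketch: The character of a tensor product is the pointwise product (chi_5 * chi_5)(C) = chi_5(C) * chi_5(C):
  {e}: (2)*(2), {r^3}: (-2)*(-2), {r^1, r^5}: (1)*(1), {r^2, r^4}: (-1)*(-1), {s, sr^2, ...}: (0)*(0), {sr, sr^3, ...}: (0)*(0)
so (chi_5 * chi_5) takes values
  {e} -> 4, {r^3} -> 4, {r^1, r^5} -> 1, {r^2, r^4} -> 1, {s, sr^2, ...} -> 0, {sr, sr^3, ...} -> 0.
Now take the inner product of this character with each irreducible chi from the table, <chi_5*chi_5, chi> = (1/12) sum_C |C| (chi_5*chi_5)(C) conj(chi(C)):
  <chi_5*chi_5, chi_1> = (1/12)[1*(4)*conj(1) + 1*(4)*conj(1) + 2*(1)*conj(1) + 2*(1)*conj(1) + 3*(0)*conj(1) + 3*(0)*conj(1)]
      = (1/12)[(4) + (4) + (2) + (2) + (0) + (0)] = 12/12 = 1
  <chi_5*chi_5, chi_2> = (1/12)[1*(4)*conj(1) + 1*(4)*conj(1) + 2*(1)*conj(1) + 2*(1)*conj(1) + 3*(0)*conj(-1) + 3*(0)*conj(-1)]
      = (1/12)[(4) + (4) + (2) + (2) + (0) + (0)] = 12/12 = 1
  <chi_5*chi_5, chi_3> = (1/12)[1*(4)*conj(1) + 1*(4)*conj(-1) + 2*(1)*conj(-1) + 2*(1)*conj(1) + 3*(0)*conj(1) + 3*(0)*conj(-1)]
      = (1/12)[(4) + (-4) + (-2) + (2) + (0) + (0)] = 0/12 = 0
  <chi_5*chi_5, chi_4> = (1/12)[1*(4)*conj(1) + 1*(4)*conj(-1) + 2*(1)*conj(-1) + 2*(1)*conj(1) + 3*(0)*conj(-1) + 3*(0)*conj(1)]
      = (1/12)[(4) + (-4) + (-2) + (2) + (0) + (0)] = 0/12 = 0
  <chi_5*chi_5, chi_5> = (1/12)[1*(4)*conj(2) + 1*(4)*conj(-2) + 2*(1)*conj(1) + 2*(1)*conj(-1) + 3*(0)*conj(0) + 3*(0)*conj(0)]
      = (1/12)[(8) + (-8) + (2) + (-2) + (0) + (0)] = 0/12 = 0
  <chi_5*chi_5, chi_6> = (1/12)[1*(4)*conj(2) + 1*(4)*conj(2) + 2*(1)*conj(-1) + 2*(1)*conj(-1) + 3*(0)*conj(0) + 3*(0)*conj(0)]
      = (1/12)[(8) + (8) + (-2) + (-2) + (0) + (0)] = 12/12 = 1
Hence the multiplicities are chi_1: 1, chi_2: 1, chi_6: 1. Dimension check: dim(chi_5)*dim(chi_5) = 2*2 = 4 and sum (mult * dim) = 1*1 + 1*1 + 1*2 = 4.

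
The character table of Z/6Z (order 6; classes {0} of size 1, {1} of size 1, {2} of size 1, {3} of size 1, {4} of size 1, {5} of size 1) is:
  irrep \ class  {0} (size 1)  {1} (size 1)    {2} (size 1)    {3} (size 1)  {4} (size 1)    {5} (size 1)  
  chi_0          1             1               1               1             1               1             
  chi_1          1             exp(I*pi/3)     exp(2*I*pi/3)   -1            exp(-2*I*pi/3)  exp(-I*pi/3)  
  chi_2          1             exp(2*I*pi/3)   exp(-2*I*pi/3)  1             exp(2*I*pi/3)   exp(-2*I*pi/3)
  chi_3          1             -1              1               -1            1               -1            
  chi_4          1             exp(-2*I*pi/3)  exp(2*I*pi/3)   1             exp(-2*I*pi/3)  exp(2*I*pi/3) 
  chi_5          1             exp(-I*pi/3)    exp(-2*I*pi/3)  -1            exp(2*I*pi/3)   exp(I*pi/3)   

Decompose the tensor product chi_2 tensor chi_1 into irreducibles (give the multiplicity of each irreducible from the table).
chi_2 tensor chi_1 = chi_3 (all other irreducibles have multiplicity 0).

Working: The character of a tensor product is the pointwise product (chi_2 * chi_1)(C) = chi_2(C) * chi_1(C):
  {0}: (1)*(1), {1}: (exp(2*I*pi/3))*(exp(I*pi/3)), {2}: (exp(-2*I*pi/3))*(exp(2*I*pi/3)), {3}: (1)*(-1), {4}: (exp(2*I*pi/3))*(exp(-2*I*pi/3)), {5}: (exp(-2*I*pi/3))*(exp(-I*pi/3))
so (chi_2 * chi_1) takes values
  {0} -> 1, {1} -> -1, {2} -> 1, {3} -> -1, {4} -> 1, {5} -> -1.
Now take the inner product of this character with each irreducible chi from the table, <chi_2*chi_1, chi> = (1/6) sum_C |C| (chi_2*chi_1)(C) conj(chi(C)):
  <chi_2*chi_1, chi_0> = (1/6)[1*(1)*conj(1) + 1*(-1)*conj(1) + 1*(1)*conj(1) + 1*(-1)*conj(1) + 1*(1)*conj(1) + 1*(-1)*conj(1)]
      = (1/6)[(1) + (-1) + (1) + (-1) + (1) + (-1)] = 0/6 = 0
  <chi_2*chi_1, chi_1> = (1/6)[1*(1)*conj(1) + 1*(-1)*conj(exp(I*pi/3)) + 1*(1)*conj(exp(2*I*pi/3)) + 1*(-1)*conj(-1) + 1*(1)*conj(exp(-2*I*pi/3)) + 1*(-1)*conj(exp(-I*pi/3))]
      = (1/6)[(1) + (-exp(-I*pi/3)) + (exp(-2*I*pi/3)) + (1) + (exp(2*I*pi/3)) + (-exp(I*pi/3))] = 0/6 = 0
  <chi_2*chi_1, chi_2> = (1/6)[1*(1)*conj(1) + 1*(-1)*conj(exp(2*I*pi/3)) + 1*(1)*conj(exp(-2*I*pi/3)) + 1*(-1)*conj(1) + 1*(1)*conj(exp(2*I*pi/3)) + 1*(-1)*conj(exp(-2*I*pi/3))]
      = (1/6)[(1) + (-exp(-2*I*pi/3)) + (exp(2*I*pi/3)) + (-1) + (exp(-2*I*pi/3)) + (-exp(2*I*pi/3))] = 0/6 = 0
  <chi_2*chi_1, chi_3> = (1/6)[1*(1)*conj(1) + 1*(-1)*conj(-1) + 1*(1)*conj(1) + 1*(-1)*conj(-1) + 1*(1)*conj(1) + 1*(-1)*conj(-1)]
      = (1/6)[(1) + (1) + (1) + (1) + (1) + (1)] = 6/6 = 1
  <chi_2*chi_1, chi_4> = (1/6)[1*(1)*conj(1) + 1*(-1)*conj(exp(-2*I*pi/3)) + 1*(1)*conj(exp(2*I*pi/3)) + 1*(-1)*conj(1) + 1*(1)*conj(exp(-2*I*pi/3)) + 1*(-1)*conj(exp(2*I*pi/3))]
      = (1/6)[(1) + (-exp(2*I*pi/3)) + (exp(-2*I*pi/3)) + (-1) + (exp(2*I*pi/3)) + (-exp(-2*I*pi/3))] = 0/6 = 0
  <chi_2*chi_1, chi_5> = (1/6)[1*(1)*conj(1) + 1*(-1)*conj(exp(-I*pi/3)) + 1*(1)*conj(exp(-2*I*pi/3)) + 1*(-1)*conj(-1) + 1*(1)*conj(exp(2*I*pi/3)) + 1*(-1)*conj(exp(I*pi/3))]
      = (1/6)[(1) + (-exp(I*pi/3)) + (exp(2*I*pi/3)) + (1) + (exp(-2*I*pi/3)) + (-exp(-I*pi/3))] = 0/6 = 0
(Exp terms are combined using exp(i*s)*conj(exp(i*t)) = exp(i*(s-t)), and sums of them are collapsed using the identity that for every m > 1 the m distinct m-th roots of unity sum to 0, e.g. 1 + exp(2*I*pi/3) + exp(-2*I*pi/3) = 0.)
Hence the multiplicities are chi_3: 1. Dimension check: dim(chi_2)*dim(chi_1) = 1*1 = 1 and sum (mult * dim) = 1*1 = 1.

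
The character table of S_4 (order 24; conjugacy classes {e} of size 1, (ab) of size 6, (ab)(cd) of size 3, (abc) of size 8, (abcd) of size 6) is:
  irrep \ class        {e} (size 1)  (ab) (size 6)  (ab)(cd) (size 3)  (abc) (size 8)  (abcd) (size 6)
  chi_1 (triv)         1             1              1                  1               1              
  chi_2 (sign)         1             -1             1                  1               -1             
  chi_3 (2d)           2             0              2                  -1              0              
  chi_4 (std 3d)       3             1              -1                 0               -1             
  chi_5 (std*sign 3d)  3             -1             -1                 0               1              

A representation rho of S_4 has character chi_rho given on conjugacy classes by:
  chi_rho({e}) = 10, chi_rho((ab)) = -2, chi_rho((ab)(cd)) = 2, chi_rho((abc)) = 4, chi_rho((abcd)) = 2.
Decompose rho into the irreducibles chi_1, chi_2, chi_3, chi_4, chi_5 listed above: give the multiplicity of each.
Multiplicities: chi_1: 2, chi_2: 2, chi_3: 0, chi_4: 0, chi_5: 2.

Why: Use <chi_rho, chi> = (1/|G|) sum_C |C| * chi_rho(C) * conj(chi(C)) with |G| = 24 for each irreducible chi in the table:
  <chi_rho, chi_1> = (1/24)[1*(10)*conj(1) + 6*(-2)*conj(1) + 3*(2)*conj(1) + 8*(4)*conj(1) + 6*(2)*conj(1)]
      = (1/24)[(10) + (-12) + (6) + (32) + (12)] = 48/24 = 2
  <chi_rho, chi_2> = (1/24)[1*(10)*conj(1) + 6*(-2)*conj(-1) + 3*(2)*conj(1) + 8*(4)*conj(1) + 6*(2)*conj(-1)]
      = (1/24)[(10) + (12) + (6) + (32) + (-12)] = 48/24 = 2
  <chi_rho, chi_3> = (1/24)[1*(10)*conj(2) + 6*(-2)*conj(0) + 3*(2)*conj(2) + 8*(4)*conj(-1) + 6*(2)*conj(0)]
      = (1/24)[(20) + (0) + (12) + (-32) + (0)] = 0/24 = 0
  <chi_rho, chi_4> = (1/24)[1*(10)*conj(3) + 6*(-2)*conj(1) + 3*(2)*conj(-1) + 8*(4)*conj(0) + 6*(2)*conj(-1)]
      = (1/24)[(30) + (-12) + (-6) + (0) + (-12)] = 0/24 = 0
  <chi_rho, chi_5> = (1/24)[1*(10)*conj(3) + 6*(-2)*conj(-1) + 3*(2)*conj(-1) + 8*(4)*conj(0) + 6*(2)*conj(1)]
      = (1/24)[(30) + (12) + (-6) + (0) + (12)] = 48/24 = 2
Dimension check: dim(rho) = sum (mult * dim) = 2*1 + 2*1 + 0*2 + 0*3 + 2*3 = 10 = chi_rho(e) = 10.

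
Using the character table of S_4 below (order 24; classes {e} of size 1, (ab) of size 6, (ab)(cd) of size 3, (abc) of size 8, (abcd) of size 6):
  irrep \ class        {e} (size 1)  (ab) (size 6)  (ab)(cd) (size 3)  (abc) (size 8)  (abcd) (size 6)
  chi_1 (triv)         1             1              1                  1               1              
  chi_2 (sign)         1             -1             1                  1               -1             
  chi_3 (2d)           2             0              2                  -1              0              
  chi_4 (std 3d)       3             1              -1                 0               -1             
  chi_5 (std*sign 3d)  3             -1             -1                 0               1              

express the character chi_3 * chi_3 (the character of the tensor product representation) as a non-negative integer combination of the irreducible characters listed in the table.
chi_3 tensor chi_3 = chi_1 + chi_2 + chi_3 (all other irreducibles have multiplicity 0).

Derivation: The character of a tensor product is the pointwise product (chi_3 * chi_3)(C) = chi_3(C) * chi_3(C):
  {e}: (2)*(2), (ab): (0)*(0), (ab)(cd): (2)*(2), (abc): (-1)*(-1), (abcd): (0)*(0)
so (chi_3 * chi_3) takes values
  {e} -> 4, (ab) -> 0, (ab)(cd) -> 4, (abc) -> 1, (abcd) -> 0.
Now take the inner product of this character with each irreducible chi from the table, <chi_3*chi_3, chi> = (1/24) sum_C |C| (chi_3*chi_3)(C) conj(chi(C)):
  <chi_3*chi_3, chi_1> = (1/24)[1*(4)*conj(1) + 6*(0)*conj(1) + 3*(4)*conj(1) + 8*(1)*conj(1) + 6*(0)*conj(1)]
      = (1/24)[(4) + (0) + (12) + (8) + (0)] = 24/24 = 1
  <chi_3*chi_3, chi_2> = (1/24)[1*(4)*conj(1) + 6*(0)*conj(-1) + 3*(4)*conj(1) + 8*(1)*conj(1) + 6*(0)*conj(-1)]
      = (1/24)[(4) + (0) + (12) + (8) + (0)] = 24/24 = 1
  <chi_3*chi_3, chi_3> = (1/24)[1*(4)*conj(2) + 6*(0)*conj(0) + 3*(4)*conj(2) + 8*(1)*conj(-1) + 6*(0)*conj(0)]
      = (1/24)[(8) + (0) + (24) + (-8) + (0)] = 24/24 = 1
  <chi_3*chi_3, chi_4> = (1/24)[1*(4)*conj(3) + 6*(0)*conj(1) + 3*(4)*conj(-1) + 8*(1)*conj(0) + 6*(0)*conj(-1)]
      = (1/24)[(12) + (0) + (-12) + (0) + (0)] = 0/24 = 0
  <chi_3*chi_3, chi_5> = (1/24)[1*(4)*conj(3) + 6*(0)*conj(-1) + 3*(4)*conj(-1) + 8*(1)*conj(0) + 6*(0)*conj(1)]
      = (1/24)[(12) + (0) + (-12) + (0) + (0)] = 0/24 = 0
Hence the multiplicities are chi_1: 1, chi_2: 1, chi_3: 1. Dimension check: dim(chi_3)*dim(chi_3) = 2*2 = 4 and sum (mult * dim) = 1*1 + 1*1 + 1*2 = 4.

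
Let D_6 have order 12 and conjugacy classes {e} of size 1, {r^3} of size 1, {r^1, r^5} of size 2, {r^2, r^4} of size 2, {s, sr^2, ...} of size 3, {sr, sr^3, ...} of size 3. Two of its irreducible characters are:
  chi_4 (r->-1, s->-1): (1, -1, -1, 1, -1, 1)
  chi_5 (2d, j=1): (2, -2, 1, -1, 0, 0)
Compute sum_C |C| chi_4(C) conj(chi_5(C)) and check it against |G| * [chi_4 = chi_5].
Sum = 0; so <chi_4, chi_5> = 0 (distinct irreducibles are orthogonal).

Working: Compute term by term over conjugacy classes (|C| * chi_4(C) * conj(chi_5(C))):
  1*(1)*conj(2) + 1*(-1)*conj(-2) + 2*(-1)*conj(1) + 2*(1)*conj(-1) + 3*(-1)*conj(0) + 3*(1)*conj(0)
  = (2) + (2) + (-2) + (-2) + (0) + (0)
  = 0.
Dividing by |G| = 12 gives 0/12 = 0, matching the row-orthogonality relation <chi_4, chi_5> = [chi_4 = chi_5].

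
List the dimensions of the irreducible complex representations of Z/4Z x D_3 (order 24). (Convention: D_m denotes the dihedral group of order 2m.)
Dimensions: 1, 1, 1, 1, 1, 1, 1, 1, 2, 2, 2, 2

Argument: There are 12 irreducibles (= number of conjugacy classes). Their dimensions d_i satisfy sum d_i^2 = |G| = 24: 1 + 1 + 1 + 1 + 1 + 1 + 1 + 1 + 4 + 4 + 4 + 4 = 24. (For the product with Z/4Z: each of the 4 1-dim characters of Z/4Z tensors with each irrep of D_3, giving 4 copies of each D_3-dimension.)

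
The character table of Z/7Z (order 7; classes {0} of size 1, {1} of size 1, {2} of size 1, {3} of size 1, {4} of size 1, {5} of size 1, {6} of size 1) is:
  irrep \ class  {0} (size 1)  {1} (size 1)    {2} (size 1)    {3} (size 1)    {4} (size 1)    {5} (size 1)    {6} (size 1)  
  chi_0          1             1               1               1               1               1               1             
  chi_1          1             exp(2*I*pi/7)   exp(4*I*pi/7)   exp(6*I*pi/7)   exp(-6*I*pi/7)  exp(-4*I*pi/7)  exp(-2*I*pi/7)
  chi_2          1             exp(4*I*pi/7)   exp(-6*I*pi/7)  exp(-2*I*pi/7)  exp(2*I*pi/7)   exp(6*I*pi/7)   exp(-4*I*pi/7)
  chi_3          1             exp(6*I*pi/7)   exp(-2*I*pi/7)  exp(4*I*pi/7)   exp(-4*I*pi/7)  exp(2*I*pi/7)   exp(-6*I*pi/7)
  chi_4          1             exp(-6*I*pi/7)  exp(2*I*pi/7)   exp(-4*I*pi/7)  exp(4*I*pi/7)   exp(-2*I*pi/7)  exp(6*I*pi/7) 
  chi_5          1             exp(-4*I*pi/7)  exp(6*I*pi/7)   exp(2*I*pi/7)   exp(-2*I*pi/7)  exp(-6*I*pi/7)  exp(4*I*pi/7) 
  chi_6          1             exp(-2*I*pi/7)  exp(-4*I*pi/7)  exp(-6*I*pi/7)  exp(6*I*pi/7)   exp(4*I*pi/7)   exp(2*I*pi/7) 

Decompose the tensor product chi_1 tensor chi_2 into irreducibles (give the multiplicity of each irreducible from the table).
chi_1 tensor chi_2 = chi_3 (all other irreducibles have multiplicity 0).

Derivation: The character of a tensor product is the pointwise product (chi_1 * chi_2)(C) = chi_1(C) * chi_2(C):
  {0}: (1)*(1), {1}: (exp(2*I*pi/7))*(exp(4*I*pi/7)), {2}: (exp(4*I*pi/7))*(exp(-6*I*pi/7)), {3}: (exp(6*I*pi/7))*(exp(-2*I*pi/7)), {4}: (exp(-6*I*pi/7))*(exp(2*I*pi/7)), {5}: (exp(-4*I*pi/7))*(exp(6*I*pi/7)), {6}: (exp(-2*I*pi/7))*(exp(-4*I*pi/7))
so (chi_1 * chi_2) takes values
  {0} -> 1, {1} -> exp(6*I*pi/7), {2} -> exp(-2*I*pi/7), {3} -> exp(4*I*pi/7), {4} -> exp(-4*I*pi/7), {5} -> exp(2*I*pi/7), {6} -> exp(-6*I*pi/7).
Now take the inner product of this character with each irreducible chi from the table, <chi_1*chi_2, chi> = (1/7) sum_C |C| (chi_1*chi_2)(C) conj(chi(C)):
  <chi_1*chi_2, chi_0> = (1/7)[1*(1)*conj(1) + 1*(exp(6*I*pi/7))*conj(1) + 1*(exp(-2*I*pi/7))*conj(1) + 1*(exp(4*I*pi/7))*conj(1) + 1*(exp(-4*I*pi/7))*conj(1) + 1*(exp(2*I*pi/7))*conj(1) + 1*(exp(-6*I*pi/7))*conj(1)]
      = (1/7)[(1) + (exp(6*I*pi/7)) + (exp(-2*I*pi/7)) + (exp(4*I*pi/7)) + (exp(-4*I*pi/7)) + (exp(2*I*pi/7)) + (exp(-6*I*pi/7))] = 0/7 = 0
  <chi_1*chi_2, chi_1> = (1/7)[1*(1)*conj(1) + 1*(exp(6*I*pi/7))*conj(exp(2*I*pi/7)) + 1*(exp(-2*I*pi/7))*conj(exp(4*I*pi/7)) + 1*(exp(4*I*pi/7))*conj(exp(6*I*pi/7)) + 1*(exp(-4*I*pi/7))*conj(exp(-6*I*pi/7)) + 1*(exp(2*I*pi/7))*conj(exp(-4*I*pi/7)) + 1*(exp(-6*I*pi/7))*conj(exp(-2*I*pi/7))]
      = (1/7)[(1) + (exp(4*I*pi/7)) + (exp(-6*I*pi/7)) + (exp(-2*I*pi/7)) + (exp(2*I*pi/7)) + (exp(6*I*pi/7)) + (exp(-4*I*pi/7))] = 0/7 = 0
  <chi_1*chi_2, chi_2> = (1/7)[1*(1)*conj(1) + 1*(exp(6*I*pi/7))*conj(exp(4*I*pi/7)) + 1*(exp(-2*I*pi/7))*conj(exp(-6*I*pi/7)) + 1*(exp(4*I*pi/7))*conj(exp(-2*I*pi/7)) + 1*(exp(-4*I*pi/7))*conj(exp(2*I*pi/7)) + 1*(exp(2*I*pi/7))*conj(exp(6*I*pi/7)) + 1*(exp(-6*I*pi/7))*conj(exp(-4*I*pi/7))]
      = (1/7)[(1) + (exp(2*I*pi/7)) + (exp(4*I*pi/7)) + (exp(6*I*pi/7)) + (exp(-6*I*pi/7)) + (exp(-4*I*pi/7)) + (exp(-2*I*pi/7))] = 0/7 = 0
  <chi_1*chi_2, chi_3> = (1/7)[1*(1)*conj(1) + 1*(exp(6*I*pi/7))*conj(exp(6*I*pi/7)) + 1*(exp(-2*I*pi/7))*conj(exp(-2*I*pi/7)) + 1*(exp(4*I*pi/7))*conj(exp(4*I*pi/7)) + 1*(exp(-4*I*pi/7))*conj(exp(-4*I*pi/7)) + 1*(exp(2*I*pi/7))*conj(exp(2*I*pi/7)) + 1*(exp(-6*I*pi/7))*conj(exp(-6*I*pi/7))]
      = (1/7)[(1) + (1) + (1) + (1) + (1) + (1) + (1)] = 7/7 = 1
  <chi_1*chi_2, chi_4> = (1/7)[1*(1)*conj(1) + 1*(exp(6*I*pi/7))*conj(exp(-6*I*pi/7)) + 1*(exp(-2*I*pi/7))*conj(exp(2*I*pi/7)) + 1*(exp(4*I*pi/7))*conj(exp(-4*I*pi/7)) + 1*(exp(-4*I*pi/7))*conj(exp(4*I*pi/7)) + 1*(exp(2*I*pi/7))*conj(exp(-2*I*pi/7)) + 1*(exp(-6*I*pi/7))*conj(exp(6*I*pi/7))]
      = (1/7)[(1) + (exp(-2*I*pi/7)) + (exp(-4*I*pi/7)) + (exp(-6*I*pi/7)) + (exp(6*I*pi/7)) + (exp(4*I*pi/7)) + (exp(2*I*pi/7))] = 0/7 = 0
  <chi_1*chi_2, chi_5> = (1/7)[1*(1)*conj(1) + 1*(exp(6*I*pi/7))*conj(exp(-4*I*pi/7)) + 1*(exp(-2*I*pi/7))*conj(exp(6*I*pi/7)) + 1*(exp(4*I*pi/7))*conj(exp(2*I*pi/7)) + 1*(exp(-4*I*pi/7))*conj(exp(-2*I*pi/7)) + 1*(exp(2*I*pi/7))*conj(exp(-6*I*pi/7)) + 1*(exp(-6*I*pi/7))*conj(exp(4*I*pi/7))]
      = (1/7)[(1) + (exp(-4*I*pi/7)) + (exp(6*I*pi/7)) + (exp(2*I*pi/7)) + (exp(-2*I*pi/7)) + (exp(-6*I*pi/7)) + (exp(4*I*pi/7))] = 0/7 = 0
  <chi_1*chi_2, chi_6> = (1/7)[1*(1)*conj(1) + 1*(exp(6*I*pi/7))*conj(exp(-2*I*pi/7)) + 1*(exp(-2*I*pi/7))*conj(exp(-4*I*pi/7)) + 1*(exp(4*I*pi/7))*conj(exp(-6*I*pi/7)) + 1*(exp(-4*I*pi/7))*conj(exp(6*I*pi/7)) + 1*(exp(2*I*pi/7))*conj(exp(4*I*pi/7)) + 1*(exp(-6*I*pi/7))*conj(exp(2*I*pi/7))]
      = (1/7)[(1) + (exp(-6*I*pi/7)) + (exp(2*I*pi/7)) + (exp(-4*I*pi/7)) + (exp(4*I*pi/7)) + (exp(-2*I*pi/7)) + (exp(6*I*pi/7))] = 0/7 = 0
(Exp terms are combined using exp(i*s)*conj(exp(i*t)) = exp(i*(s-t)), and sums of them are collapsed using the identity that for every m > 1 the m distinct m-th roots of unity sum to 0, e.g. 1 + exp(2*I*pi/3) + exp(-2*I*pi/3) = 0.)
Hence the multiplicities are chi_3: 1. Dimension check: dim(chi_1)*dim(chi_2) = 1*1 = 1 and sum (mult * dim) = 1*1 = 1.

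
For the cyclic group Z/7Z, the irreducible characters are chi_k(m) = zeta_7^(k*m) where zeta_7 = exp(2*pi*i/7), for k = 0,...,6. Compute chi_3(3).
chi_3(3) = zeta_7^9 = exp(4*I*pi/7)

Why: chi_3(3) = zeta_7^(3*3) = zeta_7^9. Since zeta_7^7 = 1, this equals zeta_7^2 = exp(2*pi*i*2/7) = exp(4*I*pi/7).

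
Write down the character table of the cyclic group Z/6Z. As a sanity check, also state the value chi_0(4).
Character table of Z/6Z (irreps indexed chi_0,...,chi_5 with chi_k(m) = zeta_6^(k*m), zeta_6 = exp(2*pi*i/6)):
  irrep \ class  {0} (size 1)  {1} (size 1)    {2} (size 1)    {3} (size 1)  {4} (size 1)    {5} (size 1)  
  chi_0          1             1               1               1             1               1             
  chi_1          1             exp(I*pi/3)     exp(2*I*pi/3)   -1            exp(-2*I*pi/3)  exp(-I*pi/3)  
  chi_2          1             exp(2*I*pi/3)   exp(-2*I*pi/3)  1             exp(2*I*pi/3)   exp(-2*I*pi/3)
  chi_3          1             -1              1               -1            1               -1            
  chi_4          1             exp(-2*I*pi/3)  exp(2*I*pi/3)   1             exp(-2*I*pi/3)  exp(2*I*pi/3) 
  chi_5          1             exp(-I*pi/3)    exp(-2*I*pi/3)  -1            exp(2*I*pi/3)   exp(I*pi/3)   

Spot check: chi_0(4) = zeta_6^(0*4) = zeta_6^0 = 1.

Justification: Z/6Z is abelian, so all 6 irreducible complex representations are 1-dimensional. They are given by chi_k(m) = zeta_6^(k*m) for k = 0,...,5. Row orthogonality: sum_m chi_k(m) conj(chi_l(m)) = 6 * [k = l].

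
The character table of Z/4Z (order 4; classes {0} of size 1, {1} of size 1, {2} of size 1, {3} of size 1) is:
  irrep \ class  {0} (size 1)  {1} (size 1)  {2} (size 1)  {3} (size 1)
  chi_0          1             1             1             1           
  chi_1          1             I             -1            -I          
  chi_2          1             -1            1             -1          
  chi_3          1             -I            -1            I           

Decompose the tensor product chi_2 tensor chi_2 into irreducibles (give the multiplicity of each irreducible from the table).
chi_2 tensor chi_2 = chi_0 (all other irreducibles have multiplicity 0).

The character of a tensor product is the pointwise product (chi_2 * chi_2)(C) = chi_2(C) * chi_2(C):
  {0}: (1)*(1), {1}: (-1)*(-1), {2}: (1)*(1), {3}: (-1)*(-1)
so (chi_2 * chi_2) takes values
  {0} -> 1, {1} -> 1, {2} -> 1, {3} -> 1.
Now take the inner product of this character with each irreducible chi from the table, <chi_2*chi_2, chi> = (1/4) sum_C |C| (chi_2*chi_2)(C) conj(chi(C)):
  <chi_2*chi_2, chi_0> = (1/4)[1*(1)*conj(1) + 1*(1)*conj(1) + 1*(1)*conj(1) + 1*(1)*conj(1)]
      = (1/4)[(1) + (1) + (1) + (1)] = 4/4 = 1
  <chi_2*chi_2, chi_1> = (1/4)[1*(1)*conj(1) + 1*(1)*conj(I) + 1*(1)*conj(-1) + 1*(1)*conj(-I)]
      = (1/4)[(1) + (-I) + (-1) + (I)] = 0/4 = 0
  <chi_2*chi_2, chi_2> = (1/4)[1*(1)*conj(1) + 1*(1)*conj(-1) + 1*(1)*conj(1) + 1*(1)*conj(-1)]
      = (1/4)[(1) + (-1) + (1) + (-1)] = 0/4 = 0
  <chi_2*chi_2, chi_3> = (1/4)[1*(1)*conj(1) + 1*(1)*conj(-I) + 1*(1)*conj(-1) + 1*(1)*conj(I)]
      = (1/4)[(1) + (I) + (-1) + (-I)] = 0/4 = 0
(Exp terms are combined using exp(i*s)*conj(exp(i*t)) = exp(i*(s-t)), and sums of them are collapsed using the identity that for every m > 1 the m distinct m-th roots of unity sum to 0, e.g. 1 + exp(2*I*pi/3) + exp(-2*I*pi/3) = 0.)
Hence the multiplicities are chi_0: 1. Dimension check: dim(chi_2)*dim(chi_2) = 1*1 = 1 and sum (mult * dim) = 1*1 = 1.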